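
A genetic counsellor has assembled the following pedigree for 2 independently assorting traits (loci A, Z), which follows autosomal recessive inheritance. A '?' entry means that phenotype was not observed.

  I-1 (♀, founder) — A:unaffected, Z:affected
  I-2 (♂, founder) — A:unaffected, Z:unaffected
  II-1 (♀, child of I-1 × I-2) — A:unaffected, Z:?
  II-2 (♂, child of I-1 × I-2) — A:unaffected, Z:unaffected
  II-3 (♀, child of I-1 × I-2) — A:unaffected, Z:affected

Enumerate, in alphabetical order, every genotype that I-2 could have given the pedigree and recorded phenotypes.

A/I-1 un ·: AA|Aa
A/I-2 un ·: AA|Aa
A/II-1 un I-1×I-2: AA|Aa
A/II-2 un I-1×I-2: AA|Aa
A/II-3 un I-1×I-2: AA|Aa
⇒ A over [I-1,I-2,II-1,II-2,II-3]: 25 consistent
Z/I-1 aff ·: zz
Z/I-2 un ·: Zz
Z/II-1 ? I-1×I-2: Zz|zz
Z/II-2 un I-1×I-2: Zz
Z/II-3 aff I-1×I-2: zz
⇒ Z over [I-1,I-2,II-1,II-2,II-3]: 2 consistent

I-2 ∈ {AA Zz, Aa Zz}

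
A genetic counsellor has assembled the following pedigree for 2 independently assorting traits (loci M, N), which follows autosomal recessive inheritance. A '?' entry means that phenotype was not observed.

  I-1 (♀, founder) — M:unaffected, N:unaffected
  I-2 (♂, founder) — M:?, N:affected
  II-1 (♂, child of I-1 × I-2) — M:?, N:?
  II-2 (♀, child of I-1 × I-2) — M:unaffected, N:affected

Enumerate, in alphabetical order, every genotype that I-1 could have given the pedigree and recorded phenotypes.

M/I-1 un ·: MM|Mm
M/I-2 ? ·: MM|Mm|mm
M/II-1 ? I-1×I-2: MM|Mm|mm
M/II-2 un I-1×I-2: MM|Mm
⇒ M over [I-1,I-2,II-1,II-2]: 18 consistent
N/I-1 un ·: Nn
N/I-2 aff ·: nn
N/II-1 ? I-1×I-2: Nn|nn
N/II-2 aff I-1×I-2: nn
⇒ N over [I-1,I-2,II-1,II-2]: 2 consistent

I-1 ∈ {MM Nn, Mm Nn}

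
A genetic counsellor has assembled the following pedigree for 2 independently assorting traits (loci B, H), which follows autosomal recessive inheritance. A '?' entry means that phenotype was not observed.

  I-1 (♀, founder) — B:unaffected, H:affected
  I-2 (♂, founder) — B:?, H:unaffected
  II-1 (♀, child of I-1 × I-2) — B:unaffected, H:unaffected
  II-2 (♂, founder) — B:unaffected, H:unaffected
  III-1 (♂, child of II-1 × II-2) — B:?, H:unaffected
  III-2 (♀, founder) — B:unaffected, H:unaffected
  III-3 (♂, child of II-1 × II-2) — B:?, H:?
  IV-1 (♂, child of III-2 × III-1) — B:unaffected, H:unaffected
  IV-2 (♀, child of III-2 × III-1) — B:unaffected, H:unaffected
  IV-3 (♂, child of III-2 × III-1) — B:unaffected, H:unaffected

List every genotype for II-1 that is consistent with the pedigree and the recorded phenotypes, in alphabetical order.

B/I-1 un ·: BB|Bb
B/I-2 ? ·: BB|Bb|bb
B/II-1 un I-1×I-2: BB|Bb
B/II-2 un ·: BB|Bb
B/III-1 ? II-1×II-2: BB|Bb|bb
B/III-2 un ·: BB|Bb
B/III-3 ? II-1×II-2: BB|Bb|bb
B/IV-1 un III-2×III-1: BB|Bb
B/IV-2 un III-2×III-1: BB|Bb
B/IV-3 un III-2×III-1: BB|Bb
⇒ B over [I-1,I-2,II-1,II-2,III-1,III-2,III-3,IV-1,IV-2,IV-3]: 891 consistent
H/I-1 aff ·: hh
H/I-2 un ·: HH|Hh
H/II-1 un I-1×I-2: Hh
H/II-2 un ·: HH|Hh
H/III-1 un II-1×II-2: HH|Hh
H/III-2 un ·: HH|Hh
H/III-3 ? II-1×II-2: HH|Hh|hh
H/IV-1 un III-2×III-1: HH|Hh
H/IV-2 un III-2×III-1: HH|Hh
H/IV-3 un III-2×III-1: HH|Hh
⇒ H over [I-1,I-2,II-1,II-2,III-1,III-2,III-3,IV-1,IV-2,IV-3]: 250 consistent

II-1 ∈ {BB Hh, Bb Hh}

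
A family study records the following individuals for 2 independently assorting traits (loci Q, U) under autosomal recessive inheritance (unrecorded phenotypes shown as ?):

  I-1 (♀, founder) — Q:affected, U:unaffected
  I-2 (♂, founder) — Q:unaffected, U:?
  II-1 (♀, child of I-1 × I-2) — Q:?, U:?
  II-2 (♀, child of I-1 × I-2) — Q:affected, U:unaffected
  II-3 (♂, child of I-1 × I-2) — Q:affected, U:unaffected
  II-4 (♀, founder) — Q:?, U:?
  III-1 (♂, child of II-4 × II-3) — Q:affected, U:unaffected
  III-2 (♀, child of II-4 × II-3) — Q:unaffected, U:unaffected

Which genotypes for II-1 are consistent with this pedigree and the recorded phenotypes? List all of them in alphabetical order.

II-1 ∈ {Qq UU, Qq Uu, Qq uu, qq UU, qq Uu, qq uu}

Q/I-1 aff ·: qq
Q/I-2 un ·: Qq
Q/II-1 ? I-1×I-2: Qq|qq
Q/II-2 aff I-1×I-2: qq
Q/II-3 aff I-1×I-2: qq
Q/II-4 ? ·: Qq
Q/III-1 aff II-4×II-3: qq
Q/III-2 un II-4×II-3: Qq
⇒ Q over [I-1,I-2,II-1,II-2,II-3,II-4,III-1,III-2]: 2 consistent
U/I-1 un ·: UU|Uu
U/I-2 ? ·: UU|Uu|uu
U/II-1 ? I-1×I-2: UU|Uu|uu
U/II-2 un I-1×I-2: UU|Uu
U/II-3 un I-1×I-2: UU|Uu
U/II-4 ? ·: UU|Uu|uu
U/III-1 un II-4×II-3: UU|Uu
U/III-2 un II-4×II-3: UU|Uu
⇒ U over [I-1,I-2,II-1,II-2,II-3,II-4,III-1,III-2]: 243 consistent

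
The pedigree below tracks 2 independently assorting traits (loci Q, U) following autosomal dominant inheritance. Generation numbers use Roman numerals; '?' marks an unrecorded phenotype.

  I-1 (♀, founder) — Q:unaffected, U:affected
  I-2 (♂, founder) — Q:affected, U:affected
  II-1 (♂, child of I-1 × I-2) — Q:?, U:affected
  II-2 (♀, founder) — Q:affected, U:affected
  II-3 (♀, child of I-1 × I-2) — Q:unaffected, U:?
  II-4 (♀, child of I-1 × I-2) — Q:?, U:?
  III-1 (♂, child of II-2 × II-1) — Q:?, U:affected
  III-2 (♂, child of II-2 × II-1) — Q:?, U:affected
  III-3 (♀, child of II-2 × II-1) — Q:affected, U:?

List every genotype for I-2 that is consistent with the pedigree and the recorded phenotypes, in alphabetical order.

I-2 ∈ {Qq UU, Qq Uu}

Q/I-1 un ·: qq
Q/I-2 aff ·: Qq
Q/II-1 ? I-1×I-2: qq|Qq
Q/II-2 aff ·: Qq|QQ
Q/II-3 un I-1×I-2: qq
Q/II-4 ? I-1×I-2: qq|Qq
Q/III-1 ? II-2×II-1: qq|Qq|QQ
Q/III-2 ? II-2×II-1: qq|Qq|QQ
Q/III-3 aff II-2×II-1: Qq|QQ
⇒ Q over [I-1,I-2,II-1,II-2,II-3,II-4,III-1,III-2,III-3]: 62 consistent
U/I-1 aff ·: Uu|UU
U/I-2 aff ·: Uu|UU
U/II-1 aff I-1×I-2: Uu|UU
U/II-2 aff ·: Uu|UU
U/II-3 ? I-1×I-2: uu|Uu|UU
U/II-4 ? I-1×I-2: uu|Uu|UU
U/III-1 aff II-2×II-1: Uu|UU
U/III-2 aff II-2×II-1: Uu|UU
U/III-3 ? II-2×II-1: uu|Uu|UU
⇒ U over [I-1,I-2,II-1,II-2,II-3,II-4,III-1,III-2,III-3]: 502 consistent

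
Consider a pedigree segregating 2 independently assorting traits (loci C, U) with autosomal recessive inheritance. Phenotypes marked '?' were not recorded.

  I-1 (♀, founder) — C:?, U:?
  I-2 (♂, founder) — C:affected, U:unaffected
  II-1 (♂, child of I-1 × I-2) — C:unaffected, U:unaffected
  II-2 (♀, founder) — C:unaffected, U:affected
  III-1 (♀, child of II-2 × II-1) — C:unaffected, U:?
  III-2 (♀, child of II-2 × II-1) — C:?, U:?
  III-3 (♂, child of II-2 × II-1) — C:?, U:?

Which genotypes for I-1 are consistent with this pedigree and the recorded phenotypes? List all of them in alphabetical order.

I-1 ∈ {CC UU, CC Uu, CC uu, Cc UU, Cc Uu, Cc uu}

C/I-1 ? ·: CC|Cc
C/I-2 aff ·: cc
C/II-1 un I-1×I-2: Cc
C/II-2 un ·: CC|Cc
C/III-1 un II-2×II-1: CC|Cc
C/III-2 ? II-2×II-1: CC|Cc|cc
C/III-3 ? II-2×II-1: CC|Cc|cc
⇒ C over [I-1,I-2,II-1,II-2,III-1,III-2,III-3]: 52 consistent
U/I-1 ? ·: UU|Uu|uu
U/I-2 un ·: UU|Uu
U/II-1 un I-1×I-2: UU|Uu
U/II-2 aff ·: uu
U/III-1 ? II-2×II-1: Uu|uu
U/III-2 ? II-2×II-1: Uu|uu
U/III-3 ? II-2×II-1: Uu|uu
⇒ U over [I-1,I-2,II-1,II-2,III-1,III-2,III-3]: 44 consistent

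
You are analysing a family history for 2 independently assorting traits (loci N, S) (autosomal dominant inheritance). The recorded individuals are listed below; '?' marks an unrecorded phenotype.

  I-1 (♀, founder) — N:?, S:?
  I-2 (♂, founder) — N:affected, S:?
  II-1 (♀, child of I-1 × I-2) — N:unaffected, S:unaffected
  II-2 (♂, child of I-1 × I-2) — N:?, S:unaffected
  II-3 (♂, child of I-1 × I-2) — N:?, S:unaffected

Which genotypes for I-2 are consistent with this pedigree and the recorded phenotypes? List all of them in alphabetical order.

N/I-1 ? ·: nn|Nn
N/I-2 aff ·: Nn
N/II-1 un I-1×I-2: nn
N/II-2 ? I-1×I-2: nn|Nn|NN
N/II-3 ? I-1×I-2: nn|Nn|NN
⇒ N over [I-1,I-2,II-1,II-2,II-3]: 13 consistent
S/I-1 ? ·: ss|Ss
S/I-2 ? ·: ss|Ss
S/II-1 un I-1×I-2: ss
S/II-2 un I-1×I-2: ss
S/II-3 un I-1×I-2: ss
⇒ S over [I-1,I-2,II-1,II-2,II-3]: 4 consistent

I-2 ∈ {Nn Ss, Nn ss}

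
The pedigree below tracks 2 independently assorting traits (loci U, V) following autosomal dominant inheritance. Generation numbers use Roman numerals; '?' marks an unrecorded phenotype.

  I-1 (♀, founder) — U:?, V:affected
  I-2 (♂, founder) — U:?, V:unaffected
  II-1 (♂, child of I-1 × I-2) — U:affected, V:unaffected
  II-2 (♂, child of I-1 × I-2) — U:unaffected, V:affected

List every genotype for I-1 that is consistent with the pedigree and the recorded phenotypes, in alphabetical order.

I-1 ∈ {Uu Vv, uu Vv}

U/I-1 ? ·: uu|Uu
U/I-2 ? ·: uu|Uu
U/II-1 aff I-1×I-2: Uu|UU
U/II-2 un I-1×I-2: uu
⇒ U over [I-1,I-2,II-1,II-2]: 4 consistent
V/I-1 aff ·: Vv
V/I-2 un ·: vv
V/II-1 un I-1×I-2: vv
V/II-2 aff I-1×I-2: Vv
⇒ V over [I-1,I-2,II-1,II-2]: 1 consistent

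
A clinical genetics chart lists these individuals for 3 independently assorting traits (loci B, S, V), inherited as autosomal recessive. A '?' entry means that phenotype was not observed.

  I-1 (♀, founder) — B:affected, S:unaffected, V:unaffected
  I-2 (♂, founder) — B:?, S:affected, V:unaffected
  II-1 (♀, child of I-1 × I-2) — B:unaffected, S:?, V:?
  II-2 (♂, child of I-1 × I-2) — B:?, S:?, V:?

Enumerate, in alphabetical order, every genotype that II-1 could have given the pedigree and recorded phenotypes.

B/I-1 aff ·: bb
B/I-2 ? ·: BB|Bb
B/II-1 un I-1×I-2: Bb
B/II-2 ? I-1×I-2: Bb|bb
⇒ B over [I-1,I-2,II-1,II-2]: 3 consistent
S/I-1 un ·: SS|Ss
S/I-2 aff ·: ss
S/II-1 ? I-1×I-2: Ss|ss
S/II-2 ? I-1×I-2: Ss|ss
⇒ S over [I-1,I-2,II-1,II-2]: 5 consistent
V/I-1 un ·: VV|Vv
V/I-2 un ·: VV|Vv
V/II-1 ? I-1×I-2: VV|Vv|vv
V/II-2 ? I-1×I-2: VV|Vv|vv
⇒ V over [I-1,I-2,II-1,II-2]: 18 consistent

II-1 ∈ {Bb Ss VV, Bb Ss Vv, Bb Ss vv, Bb ss VV, Bb ss Vv, Bb ss vv}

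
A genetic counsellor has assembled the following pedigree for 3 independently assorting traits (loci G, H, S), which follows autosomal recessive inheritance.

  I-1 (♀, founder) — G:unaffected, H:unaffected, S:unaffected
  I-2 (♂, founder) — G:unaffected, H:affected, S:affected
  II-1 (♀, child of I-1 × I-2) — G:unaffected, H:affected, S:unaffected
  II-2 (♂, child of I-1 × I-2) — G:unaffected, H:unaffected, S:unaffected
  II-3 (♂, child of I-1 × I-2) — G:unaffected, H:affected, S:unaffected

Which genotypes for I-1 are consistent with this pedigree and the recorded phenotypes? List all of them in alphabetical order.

G/I-1 un ·: GG|Gg
G/I-2 un ·: GG|Gg
G/II-1 un I-1×I-2: GG|Gg
G/II-2 un I-1×I-2: GG|Gg
G/II-3 un I-1×I-2: GG|Gg
⇒ G over [I-1,I-2,II-1,II-2,II-3]: 25 consistent
H/I-1 un ·: Hh
H/I-2 aff ·: hh
H/II-1 aff I-1×I-2: hh
H/II-2 un I-1×I-2: Hh
H/II-3 aff I-1×I-2: hh
⇒ H over [I-1,I-2,II-1,II-2,II-3]: 1 consistent
S/I-1 un ·: SS|Ss
S/I-2 aff ·: ss
S/II-1 un I-1×I-2: Ss
S/II-2 un I-1×I-2: Ss
S/II-3 un I-1×I-2: Ss
⇒ S over [I-1,I-2,II-1,II-2,II-3]: 2 consistent

I-1 ∈ {GG Hh SS, GG Hh Ss, Gg Hh SS, Gg Hh Ss}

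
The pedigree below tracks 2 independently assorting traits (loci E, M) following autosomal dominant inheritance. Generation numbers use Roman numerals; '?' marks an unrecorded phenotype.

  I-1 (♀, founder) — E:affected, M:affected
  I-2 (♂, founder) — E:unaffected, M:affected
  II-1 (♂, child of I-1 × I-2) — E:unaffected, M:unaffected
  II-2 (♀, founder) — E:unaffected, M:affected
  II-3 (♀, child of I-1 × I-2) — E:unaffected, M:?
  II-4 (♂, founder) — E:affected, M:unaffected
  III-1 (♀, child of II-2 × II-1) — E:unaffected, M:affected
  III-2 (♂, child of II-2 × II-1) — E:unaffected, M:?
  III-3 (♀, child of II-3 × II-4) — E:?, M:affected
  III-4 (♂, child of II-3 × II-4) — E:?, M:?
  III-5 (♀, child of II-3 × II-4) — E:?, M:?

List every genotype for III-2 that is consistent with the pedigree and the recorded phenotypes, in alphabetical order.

III-2 ∈ {ee Mm, ee mm}

E/I-1 aff ·: Ee
E/I-2 un ·: ee
E/II-1 un I-1×I-2: ee
E/II-2 un ·: ee
E/II-3 un I-1×I-2: ee
E/II-4 aff ·: Ee|EE
E/III-1 un II-2×II-1: ee
E/III-2 un II-2×II-1: ee
E/III-3 ? II-3×II-4: ee|Ee
E/III-4 ? II-3×II-4: ee|Ee
E/III-5 ? II-3×II-4: ee|Ee
⇒ E over [I-1,I-2,II-1,II-2,II-3,II-4,III-1,III-2,III-3,III-4,III-5]: 9 consistent
M/I-1 aff ·: Mm
M/I-2 aff ·: Mm
M/II-1 un I-1×I-2: mm
M/II-2 aff ·: Mm|MM
M/II-3 ? I-1×I-2: Mm|MM
M/II-4 un ·: mm
M/III-1 aff II-2×II-1: Mm
M/III-2 ? II-2×II-1: mm|Mm
M/III-3 aff II-3×II-4: Mm
M/III-4 ? II-3×II-4: mm|Mm
M/III-5 ? II-3×II-4: mm|Mm
⇒ M over [I-1,I-2,II-1,II-2,II-3,II-4,III-1,III-2,III-3,III-4,III-5]: 15 consistent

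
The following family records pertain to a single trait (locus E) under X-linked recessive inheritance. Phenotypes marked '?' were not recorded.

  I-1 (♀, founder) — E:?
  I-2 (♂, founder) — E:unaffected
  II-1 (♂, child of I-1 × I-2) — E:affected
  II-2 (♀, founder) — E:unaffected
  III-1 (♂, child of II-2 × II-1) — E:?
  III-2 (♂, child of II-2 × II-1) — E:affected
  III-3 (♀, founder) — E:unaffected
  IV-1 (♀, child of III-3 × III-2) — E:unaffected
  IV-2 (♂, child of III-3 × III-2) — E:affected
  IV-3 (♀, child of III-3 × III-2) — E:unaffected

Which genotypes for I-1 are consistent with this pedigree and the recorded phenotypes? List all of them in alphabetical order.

E/I-1 ? ·: X^EX^e|X^eX^e
E/I-2 un ·: X^EY
E/II-1 aff I-1×I-2: X^eY
E/II-2 un ·: X^EX^e
E/III-1 ? II-2×II-1: X^EY|X^eY
E/III-2 aff II-2×II-1: X^eY
E/III-3 un ·: X^EX^e
E/IV-1 un III-3×III-2: X^EX^e
E/IV-2 aff III-3×III-2: X^eY
E/IV-3 un III-3×III-2: X^EX^e
⇒ E over [I-1,I-2,II-1,II-2,III-1,III-2,III-3,IV-1,IV-2,IV-3]: 4 consistent

I-1 ∈ {X^EX^e, X^eX^e}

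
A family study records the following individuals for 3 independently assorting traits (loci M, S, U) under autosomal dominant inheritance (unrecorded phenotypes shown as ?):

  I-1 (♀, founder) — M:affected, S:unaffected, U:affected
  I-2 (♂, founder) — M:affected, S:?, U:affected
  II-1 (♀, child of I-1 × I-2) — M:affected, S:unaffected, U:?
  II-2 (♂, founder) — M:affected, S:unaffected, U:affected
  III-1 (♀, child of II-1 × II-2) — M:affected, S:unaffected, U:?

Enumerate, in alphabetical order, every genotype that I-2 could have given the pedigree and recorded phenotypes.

I-2 ∈ {MM Ss UU, MM Ss Uu, MM ss UU, MM ss Uu, Mm Ss UU, Mm Ss Uu, Mm ss UU, Mm ss Uu}

M/I-1 aff ·: Mm|MM
M/I-2 aff ·: Mm|MM
M/II-1 aff I-1×I-2: Mm|MM
M/II-2 aff ·: Mm|MM
M/III-1 aff II-1×II-2: Mm|MM
⇒ M over [I-1,I-2,II-1,II-2,III-1]: 24 consistent
S/I-1 un ·: ss
S/I-2 ? ·: ss|Ss
S/II-1 un I-1×I-2: ss
S/II-2 un ·: ss
S/III-1 un II-1×II-2: ss
⇒ S over [I-1,I-2,II-1,II-2,III-1]: 2 consistent
U/I-1 aff ·: Uu|UU
U/I-2 aff ·: Uu|UU
U/II-1 ? I-1×I-2: uu|Uu|UU
U/II-2 aff ·: Uu|UU
U/III-1 ? II-1×II-2: uu|Uu|UU
⇒ U over [I-1,I-2,II-1,II-2,III-1]: 30 consistent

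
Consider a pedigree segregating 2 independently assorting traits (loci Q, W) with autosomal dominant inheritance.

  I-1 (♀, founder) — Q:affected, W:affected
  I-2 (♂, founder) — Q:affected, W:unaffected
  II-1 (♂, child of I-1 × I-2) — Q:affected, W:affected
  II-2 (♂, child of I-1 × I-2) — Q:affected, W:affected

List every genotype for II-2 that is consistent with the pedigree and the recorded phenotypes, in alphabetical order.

II-2 ∈ {QQ Ww, Qq Ww}

Q/I-1 aff ·: Qq|QQ
Q/I-2 aff ·: Qq|QQ
Q/II-1 aff I-1×I-2: Qq|QQ
Q/II-2 aff I-1×I-2: Qq|QQ
⇒ Q over [I-1,I-2,II-1,II-2]: 13 consistent
W/I-1 aff ·: Ww|WW
W/I-2 un ·: ww
W/II-1 aff I-1×I-2: Ww
W/II-2 aff I-1×I-2: Ww
⇒ W over [I-1,I-2,II-1,II-2]: 2 consistent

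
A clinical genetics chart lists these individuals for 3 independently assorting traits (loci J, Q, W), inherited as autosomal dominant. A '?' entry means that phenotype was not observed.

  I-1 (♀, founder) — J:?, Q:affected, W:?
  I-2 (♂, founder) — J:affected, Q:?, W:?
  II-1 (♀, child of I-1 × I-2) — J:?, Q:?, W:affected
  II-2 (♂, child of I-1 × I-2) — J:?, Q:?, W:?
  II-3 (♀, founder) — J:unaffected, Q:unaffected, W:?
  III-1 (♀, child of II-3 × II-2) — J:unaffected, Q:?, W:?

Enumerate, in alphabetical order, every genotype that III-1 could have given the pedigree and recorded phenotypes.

J/I-1 ? ·: jj|Jj|JJ
J/I-2 aff ·: Jj|JJ
J/II-1 ? I-1×I-2: jj|Jj|JJ
J/II-2 ? I-1×I-2: jj|Jj
J/II-3 un ·: jj
J/III-1 un II-3×II-2: jj
⇒ J over [I-1,I-2,II-1,II-2,II-3,III-1]: 15 consistent
Q/I-1 aff ·: Qq|QQ
Q/I-2 ? ·: qq|Qq|QQ
Q/II-1 ? I-1×I-2: qq|Qq|QQ
Q/II-2 ? I-1×I-2: qq|Qq|QQ
Q/II-3 un ·: qq
Q/III-1 ? II-3×II-2: qq|Qq
⇒ Q over [I-1,I-2,II-1,II-2,II-3,III-1]: 33 consistent
W/I-1 ? ·: ww|Ww|WW
W/I-2 ? ·: ww|Ww|WW
W/II-1 aff I-1×I-2: Ww|WW
W/II-2 ? I-1×I-2: ww|Ww|WW
W/II-3 ? ·: ww|Ww|WW
W/III-1 ? II-3×II-2: ww|Ww|WW
⇒ W over [I-1,I-2,II-1,II-2,II-3,III-1]: 114 consistent

III-1 ∈ {jj Qq WW, jj Qq Ww, jj Qq ww, jj qq WW, jj qq Ww, jj qq ww}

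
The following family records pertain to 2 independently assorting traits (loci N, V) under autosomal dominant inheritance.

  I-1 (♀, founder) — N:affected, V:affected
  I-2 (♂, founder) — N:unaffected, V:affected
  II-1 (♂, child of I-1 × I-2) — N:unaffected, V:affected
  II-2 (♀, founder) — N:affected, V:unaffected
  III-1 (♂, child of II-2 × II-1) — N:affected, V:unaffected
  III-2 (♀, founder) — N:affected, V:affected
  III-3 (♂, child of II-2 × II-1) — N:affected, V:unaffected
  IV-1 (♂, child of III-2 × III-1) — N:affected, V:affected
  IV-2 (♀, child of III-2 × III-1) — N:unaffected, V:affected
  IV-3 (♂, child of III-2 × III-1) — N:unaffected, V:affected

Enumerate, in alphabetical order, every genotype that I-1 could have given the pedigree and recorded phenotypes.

N/I-1 aff ·: Nn
N/I-2 un ·: nn
N/II-1 un I-1×I-2: nn
N/II-2 aff ·: Nn|NN
N/III-1 aff II-2×II-1: Nn
N/III-2 aff ·: Nn
N/III-3 aff II-2×II-1: Nn
N/IV-1 aff III-2×III-1: Nn|NN
N/IV-2 un III-2×III-1: nn
N/IV-3 un III-2×III-1: nn
⇒ N over [I-1,I-2,II-1,II-2,III-1,III-2,III-3,IV-1,IV-2,IV-3]: 4 consistent
V/I-1 aff ·: Vv|VV
V/I-2 aff ·: Vv|VV
V/II-1 aff I-1×I-2: Vv
V/II-2 un ·: vv
V/III-1 un II-2×II-1: vv
V/III-2 aff ·: Vv|VV
V/III-3 un II-2×II-1: vv
V/IV-1 aff III-2×III-1: Vv
V/IV-2 aff III-2×III-1: Vv
V/IV-3 aff III-2×III-1: Vv
⇒ V over [I-1,I-2,II-1,II-2,III-1,III-2,III-3,IV-1,IV-2,IV-3]: 6 consistent

I-1 ∈ {Nn VV, Nn Vv}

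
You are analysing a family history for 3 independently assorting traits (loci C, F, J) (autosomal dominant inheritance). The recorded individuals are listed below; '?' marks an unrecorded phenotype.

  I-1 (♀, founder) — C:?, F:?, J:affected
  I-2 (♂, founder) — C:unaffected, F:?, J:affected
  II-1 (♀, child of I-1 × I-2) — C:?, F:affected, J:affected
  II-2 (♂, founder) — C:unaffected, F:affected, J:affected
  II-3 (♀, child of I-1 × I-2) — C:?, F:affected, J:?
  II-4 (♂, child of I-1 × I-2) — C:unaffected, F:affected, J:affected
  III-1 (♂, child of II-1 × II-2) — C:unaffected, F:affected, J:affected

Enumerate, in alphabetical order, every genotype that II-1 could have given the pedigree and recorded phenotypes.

II-1 ∈ {Cc FF JJ, Cc FF Jj, Cc Ff JJ, Cc Ff Jj, cc FF JJ, cc FF Jj, cc Ff JJ, cc Ff Jj}

C/I-1 ? ·: cc|Cc
C/I-2 un ·: cc
C/II-1 ? I-1×I-2: cc|Cc
C/II-2 un ·: cc
C/II-3 ? I-1×I-2: cc|Cc
C/II-4 un I-1×I-2: cc
C/III-1 un II-1×II-2: cc
⇒ C over [I-1,I-2,II-1,II-2,II-3,II-4,III-1]: 5 consistent
F/I-1 ? ·: ff|Ff|FF
F/I-2 ? ·: ff|Ff|FF
F/II-1 aff I-1×I-2: Ff|FF
F/II-2 aff ·: Ff|FF
F/II-3 aff I-1×I-2: Ff|FF
F/II-4 aff I-1×I-2: Ff|FF
F/III-1 aff II-1×II-2: Ff|FF
⇒ F over [I-1,I-2,II-1,II-2,II-3,II-4,III-1]: 103 consistent
J/I-1 aff ·: Jj|JJ
J/I-2 aff ·: Jj|JJ
J/II-1 aff I-1×I-2: Jj|JJ
J/II-2 aff ·: Jj|JJ
J/II-3 ? I-1×I-2: jj|Jj|JJ
J/II-4 aff I-1×I-2: Jj|JJ
J/III-1 aff II-1×II-2: Jj|JJ
⇒ J over [I-1,I-2,II-1,II-2,II-3,II-4,III-1]: 101 consistent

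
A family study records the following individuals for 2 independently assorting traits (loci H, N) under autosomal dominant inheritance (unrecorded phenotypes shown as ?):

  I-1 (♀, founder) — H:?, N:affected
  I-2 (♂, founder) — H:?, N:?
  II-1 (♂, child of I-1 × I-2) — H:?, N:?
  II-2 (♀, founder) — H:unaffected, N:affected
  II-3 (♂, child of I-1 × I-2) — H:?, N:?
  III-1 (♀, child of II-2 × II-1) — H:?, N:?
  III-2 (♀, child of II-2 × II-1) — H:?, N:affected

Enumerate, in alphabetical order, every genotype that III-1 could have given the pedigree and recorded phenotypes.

III-1 ∈ {Hh NN, Hh Nn, Hh nn, hh NN, hh Nn, hh nn}

H/I-1 ? ·: hh|Hh|HH
H/I-2 ? ·: hh|Hh|HH
H/II-1 ? I-1×I-2: hh|Hh|HH
H/II-2 un ·: hh
H/II-3 ? I-1×I-2: hh|Hh|HH
H/III-1 ? II-2×II-1: hh|Hh
H/III-2 ? II-2×II-1: hh|Hh
⇒ H over [I-1,I-2,II-1,II-2,II-3,III-1,III-2]: 68 consistent
N/I-1 aff ·: Nn|NN
N/I-2 ? ·: nn|Nn|NN
N/II-1 ? I-1×I-2: nn|Nn|NN
N/II-2 aff ·: Nn|NN
N/II-3 ? I-1×I-2: nn|Nn|NN
N/III-1 ? II-2×II-1: nn|Nn|NN
N/III-2 aff II-2×II-1: Nn|NN
⇒ N over [I-1,I-2,II-1,II-2,II-3,III-1,III-2]: 155 consistent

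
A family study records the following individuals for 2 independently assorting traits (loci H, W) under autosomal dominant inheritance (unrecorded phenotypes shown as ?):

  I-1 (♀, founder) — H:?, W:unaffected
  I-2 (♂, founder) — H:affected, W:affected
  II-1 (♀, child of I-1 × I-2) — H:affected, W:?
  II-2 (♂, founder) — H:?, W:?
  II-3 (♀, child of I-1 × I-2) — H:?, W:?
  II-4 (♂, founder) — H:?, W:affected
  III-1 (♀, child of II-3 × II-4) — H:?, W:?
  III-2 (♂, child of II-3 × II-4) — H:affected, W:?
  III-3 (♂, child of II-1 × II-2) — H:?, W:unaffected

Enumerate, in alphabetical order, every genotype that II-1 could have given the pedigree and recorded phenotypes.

II-1 ∈ {HH Ww, HH ww, Hh Ww, Hh ww}

H/I-1 ? ·: hh|Hh|HH
H/I-2 aff ·: Hh|HH
H/II-1 aff I-1×I-2: Hh|HH
H/II-2 ? ·: hh|Hh|HH
H/II-3 ? I-1×I-2: hh|Hh|HH
H/II-4 ? ·: hh|Hh|HH
H/III-1 ? II-3×II-4: hh|Hh|HH
H/III-2 aff II-3×II-4: Hh|HH
H/III-3 ? II-1×II-2: hh|Hh|HH
⇒ H over [I-1,I-2,II-1,II-2,II-3,II-4,III-1,III-2,III-3]: 840 consistent
W/I-1 un ·: ww
W/I-2 aff ·: Ww|WW
W/II-1 ? I-1×I-2: ww|Ww
W/II-2 ? ·: ww|Ww
W/II-3 ? I-1×I-2: ww|Ww
W/II-4 aff ·: Ww|WW
W/III-1 ? II-3×II-4: ww|Ww|WW
W/III-2 ? II-3×II-4: ww|Ww|WW
W/III-3 un II-1×II-2: ww
⇒ W over [I-1,I-2,II-1,II-2,II-3,II-4,III-1,III-2,III-3]: 98 consistent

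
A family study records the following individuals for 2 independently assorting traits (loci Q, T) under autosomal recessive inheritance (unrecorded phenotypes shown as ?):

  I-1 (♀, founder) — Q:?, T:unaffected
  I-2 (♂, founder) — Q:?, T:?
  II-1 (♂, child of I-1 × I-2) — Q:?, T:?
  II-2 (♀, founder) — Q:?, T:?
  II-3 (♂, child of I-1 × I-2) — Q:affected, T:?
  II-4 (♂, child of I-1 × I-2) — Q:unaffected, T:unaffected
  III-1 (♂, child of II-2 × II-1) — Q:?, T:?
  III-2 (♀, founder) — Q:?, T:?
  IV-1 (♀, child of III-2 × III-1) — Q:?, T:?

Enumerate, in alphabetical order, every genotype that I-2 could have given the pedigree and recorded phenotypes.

I-2 ∈ {Qq TT, Qq Tt, Qq tt, qq TT, qq Tt, qq tt}

Q/I-1 ? ·: Qq|qq
Q/I-2 ? ·: Qq|qq
Q/II-1 ? I-1×I-2: QQ|Qq|qq
Q/II-2 ? ·: QQ|Qq|qq
Q/II-3 aff I-1×I-2: qq
Q/II-4 un I-1×I-2: QQ|Qq
Q/III-1 ? II-2×II-1: QQ|Qq|qq
Q/III-2 ? ·: QQ|Qq|qq
Q/IV-1 ? III-2×III-1: QQ|Qq|qq
⇒ Q over [I-1,I-2,II-1,II-2,II-3,II-4,III-1,III-2,IV-1]: 280 consistent
T/I-1 un ·: TT|Tt
T/I-2 ? ·: TT|Tt|tt
T/II-1 ? I-1×I-2: TT|Tt|tt
T/II-2 ? ·: TT|Tt|tt
T/II-3 ? I-1×I-2: TT|Tt|tt
T/II-4 un I-1×I-2: TT|Tt
T/III-1 ? II-2×II-1: TT|Tt|tt
T/III-2 ? ·: TT|Tt|tt
T/IV-1 ? III-2×III-1: TT|Tt|tt
⇒ T over [I-1,I-2,II-1,II-2,II-3,II-4,III-1,III-2,IV-1]: 1135 consistent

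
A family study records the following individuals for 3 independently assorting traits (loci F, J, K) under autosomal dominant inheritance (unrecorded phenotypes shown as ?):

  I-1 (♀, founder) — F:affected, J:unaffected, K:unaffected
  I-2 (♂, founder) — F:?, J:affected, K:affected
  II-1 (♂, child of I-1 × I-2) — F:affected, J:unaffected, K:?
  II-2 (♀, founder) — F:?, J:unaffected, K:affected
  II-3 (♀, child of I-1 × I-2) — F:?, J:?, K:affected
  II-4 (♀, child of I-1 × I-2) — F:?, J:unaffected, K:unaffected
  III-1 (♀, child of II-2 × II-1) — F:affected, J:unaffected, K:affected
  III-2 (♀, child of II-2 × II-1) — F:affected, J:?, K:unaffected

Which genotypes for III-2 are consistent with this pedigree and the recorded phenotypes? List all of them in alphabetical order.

III-2 ∈ {FF jj kk, Ff jj kk}

F/I-1 aff ·: Ff|FF
F/I-2 ? ·: ff|Ff|FF
F/II-1 aff I-1×I-2: Ff|FF
F/II-2 ? ·: ff|Ff|FF
F/II-3 ? I-1×I-2: ff|Ff|FF
F/II-4 ? I-1×I-2: ff|Ff|FF
F/III-1 aff II-2×II-1: Ff|FF
F/III-2 aff II-2×II-1: Ff|FF
⇒ F over [I-1,I-2,II-1,II-2,II-3,II-4,III-1,III-2]: 306 consistent
J/I-1 un ·: jj
J/I-2 aff ·: Jj
J/II-1 un I-1×I-2: jj
J/II-2 un ·: jj
J/II-3 ? I-1×I-2: jj|Jj
J/II-4 un I-1×I-2: jj
J/III-1 un II-2×II-1: jj
J/III-2 ? II-2×II-1: jj
⇒ J over [I-1,I-2,II-1,II-2,II-3,II-4,III-1,III-2]: 2 consistent
K/I-1 un ·: kk
K/I-2 aff ·: Kk
K/II-1 ? I-1×I-2: kk|Kk
K/II-2 aff ·: Kk
K/II-3 aff I-1×I-2: Kk
K/II-4 un I-1×I-2: kk
K/III-1 aff II-2×II-1: Kk|KK
K/III-2 un II-2×II-1: kk
⇒ K over [I-1,I-2,II-1,II-2,II-3,II-4,III-1,III-2]: 3 consistent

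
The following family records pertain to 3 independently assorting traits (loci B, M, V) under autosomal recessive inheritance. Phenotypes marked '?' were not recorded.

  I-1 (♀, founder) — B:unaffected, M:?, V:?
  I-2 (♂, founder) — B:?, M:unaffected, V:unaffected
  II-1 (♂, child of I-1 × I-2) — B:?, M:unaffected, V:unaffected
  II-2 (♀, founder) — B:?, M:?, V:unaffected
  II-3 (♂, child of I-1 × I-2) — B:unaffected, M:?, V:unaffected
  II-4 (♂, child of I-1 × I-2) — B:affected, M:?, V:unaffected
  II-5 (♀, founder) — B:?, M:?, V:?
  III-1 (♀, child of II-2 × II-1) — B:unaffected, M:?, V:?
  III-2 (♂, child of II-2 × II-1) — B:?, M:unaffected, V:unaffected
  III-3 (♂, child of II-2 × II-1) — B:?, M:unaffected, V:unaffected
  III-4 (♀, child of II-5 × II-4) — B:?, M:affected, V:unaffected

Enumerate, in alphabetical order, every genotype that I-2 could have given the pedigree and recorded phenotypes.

I-2 ∈ {Bb MM VV, Bb MM Vv, Bb Mm VV, Bb Mm Vv, bb MM VV, bb MM Vv, bb Mm VV, bb Mm Vv}

B/I-1 un ·: Bb
B/I-2 ? ·: Bb|bb
B/II-1 ? I-1×I-2: BB|Bb|bb
B/II-2 ? ·: BB|Bb|bb
B/II-3 un I-1×I-2: BB|Bb
B/II-4 aff I-1×I-2: bb
B/II-5 ? ·: BB|Bb|bb
B/III-1 un II-2×II-1: BB|Bb
B/III-2 ? II-2×II-1: BB|Bb|bb
B/III-3 ? II-2×II-1: BB|Bb|bb
B/III-4 ? II-5×II-4: Bb|bb
⇒ B over [I-1,I-2,II-1,II-2,II-3,II-4,II-5,III-1,III-2,III-3,III-4]: 500 consistent
M/I-1 ? ·: MM|Mm|mm
M/I-2 un ·: MM|Mm
M/II-1 un I-1×I-2: MM|Mm
M/II-2 ? ·: MM|Mm|mm
M/II-3 ? I-1×I-2: MM|Mm|mm
M/II-4 ? I-1×I-2: Mm|mm
M/II-5 ? ·: Mm|mm
M/III-1 ? II-2×II-1: MM|Mm|mm
M/III-2 un II-2×II-1: MM|Mm
M/III-3 un II-2×II-1: MM|Mm
M/III-4 aff II-5×II-4: mm
⇒ M over [I-1,I-2,II-1,II-2,II-3,II-4,II-5,III-1,III-2,III-3,III-4]: 860 consistent
V/I-1 ? ·: VV|Vv|vv
V/I-2 un ·: VV|Vv
V/II-1 un I-1×I-2: VV|Vv
V/II-2 un ·: VV|Vv
V/II-3 un I-1×I-2: VV|Vv
V/II-4 un I-1×I-2: VV|Vv
V/II-5 ? ·: VV|Vv|vv
V/III-1 ? II-2×II-1: VV|Vv|vv
V/III-2 un II-2×II-1: VV|Vv
V/III-3 un II-2×II-1: VV|Vv
V/III-4 un II-5×II-4: VV|Vv
⇒ V over [I-1,I-2,II-1,II-2,II-3,II-4,II-5,III-1,III-2,III-3,III-4]: 1802 consistent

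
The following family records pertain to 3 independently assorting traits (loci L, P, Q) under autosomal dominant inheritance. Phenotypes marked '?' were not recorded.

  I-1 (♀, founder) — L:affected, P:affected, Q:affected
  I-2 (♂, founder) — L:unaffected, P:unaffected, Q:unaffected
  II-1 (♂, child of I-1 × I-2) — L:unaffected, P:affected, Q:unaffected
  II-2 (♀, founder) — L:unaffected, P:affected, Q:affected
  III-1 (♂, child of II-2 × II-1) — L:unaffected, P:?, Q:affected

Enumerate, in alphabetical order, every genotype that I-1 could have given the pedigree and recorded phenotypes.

I-1 ∈ {Ll PP Qq, Ll Pp Qq}

L/I-1 aff ·: Ll
L/I-2 un ·: ll
L/II-1 un I-1×I-2: ll
L/II-2 un ·: ll
L/III-1 un II-2×II-1: ll
⇒ L over [I-1,I-2,II-1,II-2,III-1]: 1 consistent
P/I-1 aff ·: Pp|PP
P/I-2 un ·: pp
P/II-1 aff I-1×I-2: Pp
P/II-2 aff ·: Pp|PP
P/III-1 ? II-2×II-1: pp|Pp|PP
⇒ P over [I-1,I-2,II-1,II-2,III-1]: 10 consistent
Q/I-1 aff ·: Qq
Q/I-2 un ·: qq
Q/II-1 un I-1×I-2: qq
Q/II-2 aff ·: Qq|QQ
Q/III-1 aff II-2×II-1: Qq
⇒ Q over [I-1,I-2,II-1,II-2,III-1]: 2 consistent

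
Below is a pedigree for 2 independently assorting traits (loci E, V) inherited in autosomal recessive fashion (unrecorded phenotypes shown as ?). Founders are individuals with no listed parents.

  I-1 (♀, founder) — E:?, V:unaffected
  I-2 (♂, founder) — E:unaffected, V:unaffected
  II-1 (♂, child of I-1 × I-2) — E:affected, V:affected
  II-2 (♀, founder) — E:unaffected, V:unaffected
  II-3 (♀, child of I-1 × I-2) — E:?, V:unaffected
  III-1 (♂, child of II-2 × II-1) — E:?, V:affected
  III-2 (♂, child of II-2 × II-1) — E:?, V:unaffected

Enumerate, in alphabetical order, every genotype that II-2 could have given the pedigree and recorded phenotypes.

E/I-1 ? ·: Ee|ee
E/I-2 un ·: Ee
E/II-1 aff I-1×I-2: ee
E/II-2 un ·: EE|Ee
E/II-3 ? I-1×I-2: EE|Ee|ee
E/III-1 ? II-2×II-1: Ee|ee
E/III-2 ? II-2×II-1: Ee|ee
⇒ E over [I-1,I-2,II-1,II-2,II-3,III-1,III-2]: 25 consistent
V/I-1 un ·: Vv
V/I-2 un ·: Vv
V/II-1 aff I-1×I-2: vv
V/II-2 un ·: Vv
V/II-3 un I-1×I-2: VV|Vv
V/III-1 aff II-2×II-1: vv
V/III-2 un II-2×II-1: Vv
⇒ V over [I-1,I-2,II-1,II-2,II-3,III-1,III-2]: 2 consistent

II-2 ∈ {EE Vv, Ee Vv}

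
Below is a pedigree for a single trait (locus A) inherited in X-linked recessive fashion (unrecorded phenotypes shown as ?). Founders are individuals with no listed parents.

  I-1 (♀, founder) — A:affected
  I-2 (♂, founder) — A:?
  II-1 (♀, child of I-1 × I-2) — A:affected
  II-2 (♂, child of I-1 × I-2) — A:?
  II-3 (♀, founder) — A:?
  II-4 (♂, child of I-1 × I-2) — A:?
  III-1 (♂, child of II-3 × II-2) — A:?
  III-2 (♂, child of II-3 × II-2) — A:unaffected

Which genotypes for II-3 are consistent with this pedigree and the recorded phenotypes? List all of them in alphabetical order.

II-3 ∈ {X^AX^A, X^AX^a}

A/I-1 aff ·: X^aX^a
A/I-2 ? ·: X^aY
A/II-1 aff I-1×I-2: X^aX^a
A/II-2 ? I-1×I-2: X^aY
A/II-3 ? ·: X^AX^A|X^AX^a
A/II-4 ? I-1×I-2: X^aY
A/III-1 ? II-3×II-2: X^AY|X^aY
A/III-2 un II-3×II-2: X^AY
⇒ A over [I-1,I-2,II-1,II-2,II-3,II-4,III-1,III-2]: 3 consistent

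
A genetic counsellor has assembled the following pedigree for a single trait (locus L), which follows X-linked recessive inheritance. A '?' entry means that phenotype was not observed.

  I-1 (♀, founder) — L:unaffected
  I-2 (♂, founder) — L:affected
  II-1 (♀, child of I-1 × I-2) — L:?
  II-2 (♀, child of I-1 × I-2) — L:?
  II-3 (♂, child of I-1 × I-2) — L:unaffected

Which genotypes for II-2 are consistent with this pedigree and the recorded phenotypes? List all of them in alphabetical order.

L/I-1 un ·: X^LX^L|X^LX^l
L/I-2 aff ·: X^lY
L/II-1 ? I-1×I-2: X^LX^l|X^lX^l
L/II-2 ? I-1×I-2: X^LX^l|X^lX^l
L/II-3 un I-1×I-2: X^LY
⇒ L over [I-1,I-2,II-1,II-2,II-3]: 5 consistent

II-2 ∈ {X^LX^l, X^lX^l}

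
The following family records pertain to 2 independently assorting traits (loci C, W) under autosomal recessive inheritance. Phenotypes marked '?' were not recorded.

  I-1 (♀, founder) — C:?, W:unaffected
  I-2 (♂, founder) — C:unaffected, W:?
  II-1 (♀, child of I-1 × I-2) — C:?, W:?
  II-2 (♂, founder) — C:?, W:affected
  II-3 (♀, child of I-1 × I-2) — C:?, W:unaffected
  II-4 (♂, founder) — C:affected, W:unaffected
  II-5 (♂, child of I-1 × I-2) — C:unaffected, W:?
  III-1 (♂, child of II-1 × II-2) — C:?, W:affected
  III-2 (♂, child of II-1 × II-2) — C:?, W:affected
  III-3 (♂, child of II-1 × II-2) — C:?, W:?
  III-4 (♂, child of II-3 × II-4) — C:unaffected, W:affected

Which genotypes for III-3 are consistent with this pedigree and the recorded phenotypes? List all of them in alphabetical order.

C/I-1 ? ·: CC|Cc|cc
C/I-2 un ·: CC|Cc
C/II-1 ? I-1×I-2: CC|Cc|cc
C/II-2 ? ·: CC|Cc|cc
C/II-3 ? I-1×I-2: CC|Cc
C/II-4 aff ·: cc
C/II-5 un I-1×I-2: CC|Cc
C/III-1 ? II-1×II-2: CC|Cc|cc
C/III-2 ? II-1×II-2: CC|Cc|cc
C/III-3 ? II-1×II-2: CC|Cc|cc
C/III-4 un II-3×II-4: Cc
⇒ C over [I-1,I-2,II-1,II-2,II-3,II-4,II-5,III-1,III-2,III-3,III-4]: 782 consistent
W/I-1 un ·: WW|Ww
W/I-2 ? ·: WW|Ww|ww
W/II-1 ? I-1×I-2: Ww|ww
W/II-2 aff ·: ww
W/II-3 un I-1×I-2: Ww
W/II-4 un ·: Ww
W/II-5 ? I-1×I-2: WW|Ww|ww
W/III-1 aff II-1×II-2: ww
W/III-2 aff II-1×II-2: ww
W/III-3 ? II-1×II-2: Ww|ww
W/III-4 aff II-3×II-4: ww
⇒ W over [I-1,I-2,II-1,II-2,II-3,II-4,II-5,III-1,III-2,III-3,III-4]: 25 consistent

III-3 ∈ {CC Ww, CC ww, Cc Ww, Cc ww, cc Ww, cc ww}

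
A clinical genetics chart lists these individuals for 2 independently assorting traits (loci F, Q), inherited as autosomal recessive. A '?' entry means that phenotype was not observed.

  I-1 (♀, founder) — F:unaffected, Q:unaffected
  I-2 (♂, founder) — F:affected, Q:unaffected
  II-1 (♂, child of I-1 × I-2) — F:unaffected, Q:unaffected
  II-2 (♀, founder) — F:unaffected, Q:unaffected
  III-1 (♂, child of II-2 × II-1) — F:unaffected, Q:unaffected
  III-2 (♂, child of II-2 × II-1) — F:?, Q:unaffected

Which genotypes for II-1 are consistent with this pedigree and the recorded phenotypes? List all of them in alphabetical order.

II-1 ∈ {Ff QQ, Ff Qq}

F/I-1 un ·: FF|Ff
F/I-2 aff ·: ff
F/II-1 un I-1×I-2: Ff
F/II-2 un ·: FF|Ff
F/III-1 un II-2×II-1: FF|Ff
F/III-2 ? II-2×II-1: FF|Ff|ff
⇒ F over [I-1,I-2,II-1,II-2,III-1,III-2]: 20 consistent
Q/I-1 un ·: QQ|Qq
Q/I-2 un ·: QQ|Qq
Q/II-1 un I-1×I-2: QQ|Qq
Q/II-2 un ·: QQ|Qq
Q/III-1 un II-2×II-1: QQ|Qq
Q/III-2 un II-2×II-1: QQ|Qq
⇒ Q over [I-1,I-2,II-1,II-2,III-1,III-2]: 44 consistent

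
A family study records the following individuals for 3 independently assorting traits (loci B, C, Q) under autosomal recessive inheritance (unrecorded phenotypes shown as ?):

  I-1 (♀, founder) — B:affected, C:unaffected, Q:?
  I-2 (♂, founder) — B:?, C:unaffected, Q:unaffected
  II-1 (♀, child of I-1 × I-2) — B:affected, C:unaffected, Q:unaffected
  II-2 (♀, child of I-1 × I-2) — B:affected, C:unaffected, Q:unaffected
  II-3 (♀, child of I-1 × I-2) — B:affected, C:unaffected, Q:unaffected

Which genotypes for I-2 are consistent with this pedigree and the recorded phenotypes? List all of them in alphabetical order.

I-2 ∈ {Bb CC QQ, Bb CC Qq, Bb Cc QQ, Bb Cc Qq, bb CC QQ, bb CC Qq, bb Cc QQ, bb Cc Qq}

B/I-1 aff ·: bb
B/I-2 ? ·: Bb|bb
B/II-1 aff I-1×I-2: bb
B/II-2 aff I-1×I-2: bb
B/II-3 aff I-1×I-2: bb
⇒ B over [I-1,I-2,II-1,II-2,II-3]: 2 consistent
C/I-1 un ·: CC|Cc
C/I-2 un ·: CC|Cc
C/II-1 un I-1×I-2: CC|Cc
C/II-2 un I-1×I-2: CC|Cc
C/II-3 un I-1×I-2: CC|Cc
⇒ C over [I-1,I-2,II-1,II-2,II-3]: 25 consistent
Q/I-1 ? ·: QQ|Qq|qq
Q/I-2 un ·: QQ|Qq
Q/II-1 un I-1×I-2: QQ|Qq
Q/II-2 un I-1×I-2: QQ|Qq
Q/II-3 un I-1×I-2: QQ|Qq
⇒ Q over [I-1,I-2,II-1,II-2,II-3]: 27 consistent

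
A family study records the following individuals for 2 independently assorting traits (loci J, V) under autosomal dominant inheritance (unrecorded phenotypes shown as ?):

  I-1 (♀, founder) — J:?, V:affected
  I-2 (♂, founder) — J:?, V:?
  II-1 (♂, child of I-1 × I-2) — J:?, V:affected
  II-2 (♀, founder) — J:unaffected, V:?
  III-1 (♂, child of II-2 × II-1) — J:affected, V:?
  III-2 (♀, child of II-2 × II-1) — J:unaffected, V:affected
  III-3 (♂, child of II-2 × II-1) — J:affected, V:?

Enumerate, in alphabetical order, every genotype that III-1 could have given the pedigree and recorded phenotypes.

J/I-1 ? ·: jj|Jj|JJ
J/I-2 ? ·: jj|Jj|JJ
J/II-1 ? I-1×I-2: Jj
J/II-2 un ·: jj
J/III-1 aff II-2×II-1: Jj
J/III-2 un II-2×II-1: jj
J/III-3 aff II-2×II-1: Jj
⇒ J over [I-1,I-2,II-1,II-2,III-1,III-2,III-3]: 7 consistent
V/I-1 aff ·: Vv|VV
V/I-2 ? ·: vv|Vv|VV
V/II-1 aff I-1×I-2: Vv|VV
V/II-2 ? ·: vv|Vv|VV
V/III-1 ? II-2×II-1: vv|Vv|VV
V/III-2 aff II-2×II-1: Vv|VV
V/III-3 ? II-2×II-1: vv|Vv|VV
⇒ V over [I-1,I-2,II-1,II-2,III-1,III-2,III-3]: 190 consistent

III-1 ∈ {Jj VV, Jj Vv, Jj vv}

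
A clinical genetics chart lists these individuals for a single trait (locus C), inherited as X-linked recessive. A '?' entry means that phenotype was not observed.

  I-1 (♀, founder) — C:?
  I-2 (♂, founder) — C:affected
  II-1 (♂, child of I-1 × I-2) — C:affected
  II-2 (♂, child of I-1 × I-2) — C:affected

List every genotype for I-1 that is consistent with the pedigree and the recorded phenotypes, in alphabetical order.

I-1 ∈ {X^CX^c, X^cX^c}

C/I-1 ? ·: X^CX^c|X^cX^c
C/I-2 aff ·: X^cY
C/II-1 aff I-1×I-2: X^cY
C/II-2 aff I-1×I-2: X^cY
⇒ C over [I-1,I-2,II-1,II-2]: 2 consistent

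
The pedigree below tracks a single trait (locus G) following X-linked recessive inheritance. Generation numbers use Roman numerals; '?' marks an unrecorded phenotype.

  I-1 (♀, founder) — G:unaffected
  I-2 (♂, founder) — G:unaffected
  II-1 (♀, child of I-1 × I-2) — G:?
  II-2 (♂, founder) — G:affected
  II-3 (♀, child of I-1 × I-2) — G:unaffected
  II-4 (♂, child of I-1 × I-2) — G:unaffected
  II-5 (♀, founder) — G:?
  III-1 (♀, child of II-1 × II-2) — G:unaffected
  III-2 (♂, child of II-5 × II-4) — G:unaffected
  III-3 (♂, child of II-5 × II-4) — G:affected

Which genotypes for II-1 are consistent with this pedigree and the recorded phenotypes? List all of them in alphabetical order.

G/I-1 un ·: X^GX^G|X^GX^g
G/I-2 un ·: X^GY
G/II-1 ? I-1×I-2: X^GX^G|X^GX^g
G/II-2 aff ·: X^gY
G/II-3 un I-1×I-2: X^GX^G|X^GX^g
G/II-4 un I-1×I-2: X^GY
G/II-5 ? ·: X^GX^g
G/III-1 un II-1×II-2: X^GX^g
G/III-2 un II-5×II-4: X^GY
G/III-3 aff II-5×II-4: X^gY
⇒ G over [I-1,I-2,II-1,II-2,II-3,II-4,II-5,III-1,III-2,III-3]: 5 consistent

II-1 ∈ {X^GX^G, X^GX^g}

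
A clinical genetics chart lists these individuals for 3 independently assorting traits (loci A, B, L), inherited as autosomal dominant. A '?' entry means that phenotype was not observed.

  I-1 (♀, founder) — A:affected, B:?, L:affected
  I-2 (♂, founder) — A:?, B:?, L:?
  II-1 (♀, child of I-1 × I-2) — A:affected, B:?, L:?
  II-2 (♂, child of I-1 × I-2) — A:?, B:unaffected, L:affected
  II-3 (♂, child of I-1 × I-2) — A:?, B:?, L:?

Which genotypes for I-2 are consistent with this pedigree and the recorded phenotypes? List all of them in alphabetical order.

A/I-1 aff ·: Aa|AA
A/I-2 ? ·: aa|Aa|AA
A/II-1 aff I-1×I-2: Aa|AA
A/II-2 ? I-1×I-2: aa|Aa|AA
A/II-3 ? I-1×I-2: aa|Aa|AA
⇒ A over [I-1,I-2,II-1,II-2,II-3]: 40 consistent
B/I-1 ? ·: bb|Bb
B/I-2 ? ·: bb|Bb
B/II-1 ? I-1×I-2: bb|Bb|BB
B/II-2 un I-1×I-2: bb
B/II-3 ? I-1×I-2: bb|Bb|BB
⇒ B over [I-1,I-2,II-1,II-2,II-3]: 18 consistent
L/I-1 aff ·: Ll|LL
L/I-2 ? ·: ll|Ll|LL
L/II-1 ? I-1×I-2: ll|Ll|LL
L/II-2 aff I-1×I-2: Ll|LL
L/II-3 ? I-1×I-2: ll|Ll|LL
⇒ L over [I-1,I-2,II-1,II-2,II-3]: 40 consistent

I-2 ∈ {AA Bb LL, AA Bb Ll, AA Bb ll, AA bb LL, AA bb Ll, AA bb ll, Aa Bb LL, Aa Bb Ll, Aa Bb ll, Aa bb LL, Aa bb Ll, Aa bb ll, aa Bb LL, aa Bb Ll, aa Bb ll, aa bb LL, aa bb Ll, aa bb ll}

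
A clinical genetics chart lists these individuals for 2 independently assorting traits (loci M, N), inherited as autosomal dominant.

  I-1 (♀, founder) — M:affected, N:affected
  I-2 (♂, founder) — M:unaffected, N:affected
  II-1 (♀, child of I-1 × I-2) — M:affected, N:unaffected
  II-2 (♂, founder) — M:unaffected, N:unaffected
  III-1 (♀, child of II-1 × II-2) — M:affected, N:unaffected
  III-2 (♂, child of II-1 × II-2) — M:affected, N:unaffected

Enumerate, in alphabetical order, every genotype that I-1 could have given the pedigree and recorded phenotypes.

M/I-1 aff ·: Mm|MM
M/I-2 un ·: mm
M/II-1 aff I-1×I-2: Mm
M/II-2 un ·: mm
M/III-1 aff II-1×II-2: Mm
M/III-2 aff II-1×II-2: Mm
⇒ M over [I-1,I-2,II-1,II-2,III-1,III-2]: 2 consistent
N/I-1 aff ·: Nn
N/I-2 aff ·: Nn
N/II-1 un I-1×I-2: nn
N/II-2 un ·: nn
N/III-1 un II-1×II-2: nn
N/III-2 un II-1×II-2: nn
⇒ N over [I-1,I-2,II-1,II-2,III-1,III-2]: 1 consistent

I-1 ∈ {MM Nn, Mm Nn}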